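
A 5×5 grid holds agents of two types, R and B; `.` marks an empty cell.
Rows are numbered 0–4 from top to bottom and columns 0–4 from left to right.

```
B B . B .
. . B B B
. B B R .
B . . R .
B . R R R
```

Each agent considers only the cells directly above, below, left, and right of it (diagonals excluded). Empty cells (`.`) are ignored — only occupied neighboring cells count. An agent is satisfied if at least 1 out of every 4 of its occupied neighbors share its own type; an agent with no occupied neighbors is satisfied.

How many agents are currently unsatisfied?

0

(0,0)B 1/1 ok
(0,1)B 1/1 ok
(0,3)B 1/1 ok
(1,2)B 2/2 ok
(1,3)B 3/4 ok
(1,4)B 1/1 ok
(2,1)B 1/1 ok
(2,2)B 2/3 ok
(2,3)R 1/3 ok
(3,0)B 1/1 ok
(3,3)R 2/2 ok
(4,0)B 1/1 ok
(4,2)R 1/1 ok
(4,3)R 3/3 ok
(4,4)R 1/1 ok
Every one meets the threshold.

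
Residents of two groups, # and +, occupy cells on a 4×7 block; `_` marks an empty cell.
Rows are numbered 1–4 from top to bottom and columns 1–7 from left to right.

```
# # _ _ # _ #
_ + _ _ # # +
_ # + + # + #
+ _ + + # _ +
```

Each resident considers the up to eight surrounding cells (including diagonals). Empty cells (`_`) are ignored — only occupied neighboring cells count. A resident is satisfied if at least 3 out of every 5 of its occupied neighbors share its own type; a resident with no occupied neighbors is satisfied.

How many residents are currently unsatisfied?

13

Row 1: (1,1)# 1/2 ✗ · (1,2)# 1/2 ✗ · (1,5)# 2/2 ✓ · (1,7)# 1/2 ✗
Row 2: (2,2)+ 1/4 ✗ · (2,5)# 3/5 ✓ · (2,6)# 5/7 ✓ · (2,7)+ 1/4 ✗
Row 3: (3,2)# 0/4 ✗ · (3,3)+ 4/5 ✓ · (3,4)+ 3/6 ✗ · (3,5)# 3/6 ✗ · (3,6)+ 2/7 ✗ · (3,7)# 1/4 ✗
Row 4: (4,1)+ 0/1 ✗ · (4,3)+ 3/4 ✓ · (4,4)+ 3/5 ✓ · (4,5)# 1/4 ✗ · (4,7)+ 1/2 ✗
Unsatisfied: (1,1), (1,2), (1,7), (2,2), (2,7), (3,2), (3,4), (3,5), (3,6), (3,7), (4,1), (4,5), (4,7) — 13 in total.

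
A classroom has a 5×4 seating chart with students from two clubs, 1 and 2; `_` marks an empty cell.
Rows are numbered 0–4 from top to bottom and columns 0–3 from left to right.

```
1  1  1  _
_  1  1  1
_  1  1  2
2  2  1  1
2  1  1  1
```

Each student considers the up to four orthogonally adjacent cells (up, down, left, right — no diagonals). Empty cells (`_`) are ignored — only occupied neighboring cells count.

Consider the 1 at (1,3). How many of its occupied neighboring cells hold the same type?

Occupied neighbors of (1,3): (2,3)=2, (1,2)=1.
Same type (1): 1 of 2.

1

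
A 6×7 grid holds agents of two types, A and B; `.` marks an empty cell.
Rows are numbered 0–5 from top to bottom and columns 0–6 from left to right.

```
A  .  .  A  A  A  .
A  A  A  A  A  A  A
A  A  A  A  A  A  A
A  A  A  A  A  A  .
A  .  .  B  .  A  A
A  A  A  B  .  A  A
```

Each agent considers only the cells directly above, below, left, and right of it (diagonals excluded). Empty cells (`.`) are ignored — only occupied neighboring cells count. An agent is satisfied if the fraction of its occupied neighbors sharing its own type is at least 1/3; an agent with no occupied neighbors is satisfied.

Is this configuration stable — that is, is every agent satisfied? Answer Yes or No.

Yes

(0,0)A 1/1 ok
(0,3)A 2/2 ok
(0,4)A 3/3 ok
(0,5)A 2/2 ok
(1,0)A 3/3 ok
(1,1)A 3/3 ok
(1,2)A 3/3 ok
(1,3)A 4/4 ok
(1,4)A 4/4 ok
(1,5)A 4/4 ok
(1,6)A 2/2 ok
(2,0)A 3/3 ok
(2,1)A 4/4 ok
(2,2)A 4/4 ok
(2,3)A 4/4 ok
(2,4)A 4/4 ok
(2,5)A 4/4 ok
(2,6)A 2/2 ok
(3,0)A 3/3 ok
(3,1)A 3/3 ok
(3,2)A 3/3 ok
(3,3)A 3/4 ok
(3,4)A 3/3 ok
(3,5)A 3/3 ok
(4,0)A 2/2 ok
(4,3)B 1/2 ok
(4,5)A 3/3 ok
(4,6)A 2/2 ok
(5,0)A 2/2 ok
(5,1)A 2/2 ok
(5,2)A 1/2 ok
(5,3)B 1/2 ok
(5,5)A 2/2 ok
(5,6)A 2/2 ok
All meet the threshold, so the configuration is stable.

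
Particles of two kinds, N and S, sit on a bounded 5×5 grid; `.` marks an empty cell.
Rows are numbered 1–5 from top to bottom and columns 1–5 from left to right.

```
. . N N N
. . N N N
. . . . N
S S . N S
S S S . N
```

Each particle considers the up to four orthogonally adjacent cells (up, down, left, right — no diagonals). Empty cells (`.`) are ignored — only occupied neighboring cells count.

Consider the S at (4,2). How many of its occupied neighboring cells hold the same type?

2

Occupied neighbors of (4,2): (5,2)=S, (4,1)=S.
Same type (S): 2 of 2.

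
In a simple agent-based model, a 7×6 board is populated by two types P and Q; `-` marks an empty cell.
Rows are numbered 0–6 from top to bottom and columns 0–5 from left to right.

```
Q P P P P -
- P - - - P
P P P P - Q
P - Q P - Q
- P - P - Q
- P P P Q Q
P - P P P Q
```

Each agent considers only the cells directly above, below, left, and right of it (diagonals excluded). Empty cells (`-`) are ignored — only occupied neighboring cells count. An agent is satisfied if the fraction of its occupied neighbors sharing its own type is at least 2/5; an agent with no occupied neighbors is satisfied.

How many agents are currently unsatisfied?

(0,0)Q 0/1 ✗
(0,1)P 2/3 ✓
(0,2)P 2/2 ✓
(0,3)P 2/2 ✓
(0,4)P 1/1 ✓
(1,1)P 2/2 ✓
(1,5)P 0/1 ✗
(2,0)P 2/2 ✓
(2,1)P 3/3 ✓
(2,2)P 2/3 ✓
(2,3)P 2/2 ✓
(2,5)Q 1/2 ✓
(3,0)P 1/1 ✓
(3,2)Q 0/2 ✗
(3,3)P 2/3 ✓
(3,5)Q 2/2 ✓
(4,1)P 1/1 ✓
(4,3)P 2/2 ✓
(4,5)Q 2/2 ✓
(5,1)P 2/2 ✓
(5,2)P 3/3 ✓
(5,3)P 3/4 ✓
(5,4)Q 1/3 ✗
(5,5)Q 3/3 ✓
(6,0)P 0/0 ✓
(6,2)P 2/2 ✓
(6,3)P 3/3 ✓
(6,4)P 1/3 ✗
(6,5)Q 1/2 ✓
Unsatisfied: (0,0), (1,5), (3,2), (5,4), (6,4) — 5 in total.

5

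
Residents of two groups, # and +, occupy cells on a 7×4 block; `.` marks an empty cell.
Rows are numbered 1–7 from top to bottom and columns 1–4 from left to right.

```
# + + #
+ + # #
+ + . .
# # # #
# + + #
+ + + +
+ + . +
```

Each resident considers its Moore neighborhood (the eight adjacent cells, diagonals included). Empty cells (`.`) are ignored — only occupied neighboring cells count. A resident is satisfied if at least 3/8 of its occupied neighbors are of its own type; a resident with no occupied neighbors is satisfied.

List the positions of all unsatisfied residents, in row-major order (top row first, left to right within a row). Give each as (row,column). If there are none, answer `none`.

(1,1)# 0/3 not
(1,2)+ 3/5 satisfied
(1,3)+ 2/5 satisfied
(1,4)# 2/3 satisfied
(2,1)+ 4/5 satisfied
(2,2)+ 5/7 satisfied
(2,3)# 2/6 not
(2,4)# 2/3 satisfied
(3,1)+ 3/5 satisfied
(3,2)+ 3/7 satisfied
(4,1)# 2/5 satisfied
(4,2)# 3/7 satisfied
(4,3)# 3/6 satisfied
(4,4)# 2/3 satisfied
(5,1)# 2/5 satisfied
(5,2)+ 4/8 satisfied
(5,3)+ 4/8 satisfied
(5,4)# 2/5 satisfied
(6,1)+ 4/5 satisfied
(6,2)+ 6/7 satisfied
(6,3)+ 6/7 satisfied
(6,4)+ 3/4 satisfied
(7,1)+ 3/3 satisfied
(7,2)+ 4/4 satisfied
(7,4)+ 2/2 satisfied

(1,1), (2,3)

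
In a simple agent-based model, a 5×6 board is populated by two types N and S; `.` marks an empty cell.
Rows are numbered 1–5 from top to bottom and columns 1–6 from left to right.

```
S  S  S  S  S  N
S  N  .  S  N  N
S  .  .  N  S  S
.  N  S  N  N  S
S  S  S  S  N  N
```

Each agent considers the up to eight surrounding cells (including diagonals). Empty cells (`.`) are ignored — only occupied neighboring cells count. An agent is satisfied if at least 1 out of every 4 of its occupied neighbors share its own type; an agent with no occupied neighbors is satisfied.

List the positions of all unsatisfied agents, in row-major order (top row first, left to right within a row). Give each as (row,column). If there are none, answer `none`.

(2,2), (4,2)

Row 1: (1,1)S 2/3 ok · (1,2)S 3/4 ok · (1,3)S 3/4 ok · (1,4)S 3/4 ok · (1,5)S 2/5 ok · (1,6)N 2/3 ok
Row 2: (2,1)S 3/4 ok · (2,2)N 0/5 unhappy · (2,4)S 4/6 ok · (2,5)N 3/8 ok · (2,6)N 2/5 ok
Row 3: (3,1)S 1/3 ok · (3,4)N 3/6 ok · (3,5)S 3/8 ok · (3,6)S 2/5 ok
Row 4: (4,2)N 0/5 unhappy · (4,3)S 3/6 ok · (4,4)N 3/7 ok · (4,5)N 4/8 ok · (4,6)S 2/5 ok
Row 5: (5,1)S 1/2 ok · (5,2)S 3/4 ok · (5,3)S 3/5 ok · (5,4)S 2/5 ok · (5,5)N 3/5 ok · (5,6)N 2/3 ok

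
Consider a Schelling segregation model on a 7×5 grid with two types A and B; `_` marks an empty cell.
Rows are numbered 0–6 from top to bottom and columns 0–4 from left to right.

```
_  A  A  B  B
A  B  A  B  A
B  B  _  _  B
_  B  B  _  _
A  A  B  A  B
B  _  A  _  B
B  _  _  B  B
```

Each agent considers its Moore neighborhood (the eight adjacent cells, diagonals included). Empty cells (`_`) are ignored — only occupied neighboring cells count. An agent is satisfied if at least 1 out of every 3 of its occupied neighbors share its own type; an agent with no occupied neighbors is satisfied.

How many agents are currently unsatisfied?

(0,1)A 3/4 satisfied
(0,2)A 2/5 satisfied
(0,3)B 2/5 satisfied
(0,4)B 2/3 satisfied
(1,0)A 1/4 not
(1,1)B 2/6 satisfied
(1,2)A 2/6 satisfied
(1,3)B 3/6 satisfied
(1,4)A 0/4 not
(2,0)B 3/4 satisfied
(2,1)B 4/6 satisfied
(2,4)B 1/2 satisfied
(3,1)B 4/6 satisfied
(3,2)B 3/5 satisfied
(4,0)A 1/3 satisfied
(4,1)A 2/6 satisfied
(4,2)B 2/5 satisfied
(4,3)A 1/5 not
(4,4)B 1/2 satisfied
(5,0)B 1/3 satisfied
(5,2)A 2/4 satisfied
(5,4)B 3/4 satisfied
(6,0)B 1/1 satisfied
(6,3)B 2/3 satisfied
(6,4)B 2/2 satisfied
Unsatisfied: (1,0), (1,4), (4,3) — 3 in total.

3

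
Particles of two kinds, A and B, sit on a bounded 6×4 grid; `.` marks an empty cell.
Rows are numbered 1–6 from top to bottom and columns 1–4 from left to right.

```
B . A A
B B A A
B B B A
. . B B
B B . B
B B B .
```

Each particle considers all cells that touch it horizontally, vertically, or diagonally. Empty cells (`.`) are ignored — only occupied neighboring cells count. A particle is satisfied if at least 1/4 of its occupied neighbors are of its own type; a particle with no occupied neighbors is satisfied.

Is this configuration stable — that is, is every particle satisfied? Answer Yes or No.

Yes

(1,1)B 2/2 satisfied
(1,3)A 3/4 satisfied
(1,4)A 3/3 satisfied
(2,1)B 4/4 satisfied
(2,2)B 5/7 satisfied
(2,3)A 4/7 satisfied
(2,4)A 4/5 satisfied
(3,1)B 3/3 satisfied
(3,2)B 5/6 satisfied
(3,3)B 4/7 satisfied
(3,4)A 2/5 satisfied
(4,3)B 5/6 satisfied
(4,4)B 3/4 satisfied
(5,1)B 3/3 satisfied
(5,2)B 5/5 satisfied
(5,4)B 3/3 satisfied
(6,1)B 3/3 satisfied
(6,2)B 4/4 satisfied
(6,3)B 3/3 satisfied
All meet the threshold, so the configuration is stable.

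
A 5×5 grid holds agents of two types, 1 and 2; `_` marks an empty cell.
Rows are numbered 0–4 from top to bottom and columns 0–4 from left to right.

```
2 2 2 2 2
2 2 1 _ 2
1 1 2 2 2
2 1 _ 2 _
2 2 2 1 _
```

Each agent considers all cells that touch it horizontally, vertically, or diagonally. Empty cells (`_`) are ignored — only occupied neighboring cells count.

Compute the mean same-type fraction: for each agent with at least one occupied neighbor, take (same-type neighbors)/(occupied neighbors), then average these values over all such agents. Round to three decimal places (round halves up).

0.629

Row 0: (0,0)2 3/3 · (0,1)2 4/5 · (0,2)2 3/4 · (0,3)2 3/4 · (0,4)2 2/2
Row 1: (1,0)2 3/5 · (1,1)2 5/8 · (1,2)1 1/7 · (1,4)2 4/4
Row 2: (2,0)1 2/5 · (2,1)1 3/7 · (2,2)2 3/6 · (2,3)2 4/5 · (2,4)2 3/3
Row 3: (3,0)2 2/5 · (3,1)1 2/7 · (3,3)2 4/5
Row 4: (4,0)2 2/3 · (4,1)2 3/4 · (4,2)2 2/4 · (4,3)1 0/2
Sum over 21 agents: 3/3 + 4/5 + 3/4 + 3/4 + 2/2 + 3/5 + 5/8 + 1/7 + 4/4 + 2/5 + 3/7 + 3/6 + 4/5 + 3/3 + 2/5 + 2/7 + 4/5 + 2/3 + 3/4 + 2/4 + 0/2 = 11087/840; mean = 11087/840 ÷ 21 = 11087/17640 = 0.628514… → 0.629.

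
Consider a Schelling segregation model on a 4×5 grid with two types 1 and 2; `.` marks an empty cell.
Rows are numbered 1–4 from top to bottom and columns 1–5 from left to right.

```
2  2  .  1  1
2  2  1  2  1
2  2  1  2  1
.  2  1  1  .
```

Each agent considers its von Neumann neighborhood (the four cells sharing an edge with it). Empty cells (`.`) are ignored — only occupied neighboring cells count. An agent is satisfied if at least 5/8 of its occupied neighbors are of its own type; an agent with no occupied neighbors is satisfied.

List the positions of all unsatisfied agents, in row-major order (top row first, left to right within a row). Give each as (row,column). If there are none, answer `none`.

(1,4), (2,3), (2,4), (3,3), (3,4), (3,5), (4,2), (4,4)

(1,1)2 2/2 ok
(1,2)2 2/2 ok
(1,4)1 1/2 unhappy
(1,5)1 2/2 ok
(2,1)2 3/3 ok
(2,2)2 3/4 ok
(2,3)1 1/3 unhappy
(2,4)2 1/4 unhappy
(2,5)1 2/3 ok
(3,1)2 2/2 ok
(3,2)2 3/4 ok
(3,3)1 2/4 unhappy
(3,4)2 1/4 unhappy
(3,5)1 1/2 unhappy
(4,2)2 1/2 unhappy
(4,3)1 2/3 ok
(4,4)1 1/2 unhappy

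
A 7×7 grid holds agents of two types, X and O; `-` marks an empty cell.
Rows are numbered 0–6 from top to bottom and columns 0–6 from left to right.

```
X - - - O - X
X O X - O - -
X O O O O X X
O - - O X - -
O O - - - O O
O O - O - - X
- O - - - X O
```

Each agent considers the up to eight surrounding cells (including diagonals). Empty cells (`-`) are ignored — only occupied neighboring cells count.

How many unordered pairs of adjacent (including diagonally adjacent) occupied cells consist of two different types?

20

Scan each occupied cell's neighbors to the right and below (and the two forward diagonals) so each pair is counted once.
Row 0: X(0,0)–X(1,0)= X(0,0)–O(1,1)≠ O(0,4)–O(1,4)=  → 1/3 unlike.
Row 1: X(1,0)–O(1,1)≠ X(1,0)–X(2,0)= X(1,0)–O(2,1)≠ O(1,1)–X(1,2)≠ O(1,1)–O(2,1)= O(1,1)–O(2,2)= O(1,1)–X(2,0)≠ X(1,2)–O(2,2)≠ X(1,2)–O(2,3)≠ X(1,2)–O(2,1)≠ O(1,4)–O(2,4)= O(1,4)–X(2,5)≠ O(1,4)–O(2,3)=  → 8/13 unlike.
Row 2: X(2,0)–O(2,1)≠ X(2,0)–O(3,0)≠ O(2,1)–O(2,2)= O(2,1)–O(3,0)= O(2,2)–O(2,3)= O(2,2)–O(3,3)= O(2,3)–O(2,4)= O(2,3)–O(3,3)= O(2,3)–X(3,4)≠ O(2,4)–X(2,5)≠ O(2,4)–X(3,4)≠ O(2,4)–O(3,3)= X(2,5)–X(2,6)= X(2,5)–X(3,4)=  → 5/14 unlike.
Row 3: O(3,0)–O(4,0)= O(3,0)–O(4,1)= O(3,3)–X(3,4)≠ X(3,4)–O(4,5)≠  → 2/4 unlike.
Row 4: O(4,0)–O(4,1)= O(4,0)–O(5,0)= O(4,0)–O(5,1)= O(4,1)–O(5,1)= O(4,1)–O(5,0)= O(4,5)–O(4,6)= O(4,5)–X(5,6)≠ O(4,6)–X(5,6)≠  → 2/8 unlike.
Row 5: O(5,0)–O(5,1)= O(5,0)–O(6,1)= O(5,1)–O(6,1)= X(5,6)–O(6,6)≠ X(5,6)–X(6,5)=  → 1/5 unlike.
Row 6: X(6,5)–O(6,6)≠  → 1/1 unlike.
Total adjacent occupied pairs: 48; unlike-type pairs: 20.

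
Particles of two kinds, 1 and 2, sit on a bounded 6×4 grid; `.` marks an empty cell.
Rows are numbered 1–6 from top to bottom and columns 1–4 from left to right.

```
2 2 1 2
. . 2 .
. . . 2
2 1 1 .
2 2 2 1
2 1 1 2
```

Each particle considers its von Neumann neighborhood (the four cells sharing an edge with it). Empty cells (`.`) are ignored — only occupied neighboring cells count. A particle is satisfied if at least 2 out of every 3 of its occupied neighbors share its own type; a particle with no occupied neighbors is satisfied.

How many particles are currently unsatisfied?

(1,1)2 1/1 satisfied
(1,2)2 1/2 not
(1,3)1 0/3 not
(1,4)2 0/1 not
(2,3)2 0/1 not
(3,4)2 0/0 satisfied
(4,1)2 1/2 not
(4,2)1 1/3 not
(4,3)1 1/2 not
(5,1)2 3/3 satisfied
(5,2)2 2/4 not
(5,3)2 1/4 not
(5,4)1 0/2 not
(6,1)2 1/2 not
(6,2)1 1/3 not
(6,3)1 1/3 not
(6,4)2 0/2 not
Unsatisfied: (1,2), (1,3), (1,4), (2,3), (4,1), (4,2), (4,3), (5,2), (5,3), (5,4), (6,1), (6,2), (6,3), (6,4) — 14 in total.

14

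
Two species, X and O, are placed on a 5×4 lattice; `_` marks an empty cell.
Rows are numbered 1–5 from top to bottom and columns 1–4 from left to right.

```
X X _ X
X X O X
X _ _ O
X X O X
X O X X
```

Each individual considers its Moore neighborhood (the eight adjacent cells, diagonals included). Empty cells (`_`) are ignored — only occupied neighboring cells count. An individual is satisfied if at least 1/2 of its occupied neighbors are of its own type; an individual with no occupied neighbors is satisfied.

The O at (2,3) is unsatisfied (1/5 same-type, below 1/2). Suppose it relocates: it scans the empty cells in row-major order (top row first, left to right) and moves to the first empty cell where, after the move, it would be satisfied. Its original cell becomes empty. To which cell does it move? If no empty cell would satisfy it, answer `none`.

none

Vacating (2,3). Empty cells in order:
  (1,3): 0/4 same-type → still unsatisfied.
  (3,2): 1/6 same-type → still unsatisfied.
  (3,3): 2/6 same-type → still unsatisfied.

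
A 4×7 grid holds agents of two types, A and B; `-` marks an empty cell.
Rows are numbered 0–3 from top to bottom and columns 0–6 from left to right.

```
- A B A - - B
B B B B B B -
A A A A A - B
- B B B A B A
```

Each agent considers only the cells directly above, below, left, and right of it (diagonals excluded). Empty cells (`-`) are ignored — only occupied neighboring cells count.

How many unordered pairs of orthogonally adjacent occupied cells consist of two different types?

Scan each occupied cell's neighbors to the right and below so each pair is counted once.
From row 0: 4 unlike of 5 pairs (running 4/5).
From row 1: 5 unlike of 10 pairs (running 9/15).
From row 2: 4 unlike of 9 pairs (running 13/24).
From row 3: 3 unlike of 5 pairs (running 16/29).
Total adjacent occupied pairs: 29; unlike-type pairs: 16.

16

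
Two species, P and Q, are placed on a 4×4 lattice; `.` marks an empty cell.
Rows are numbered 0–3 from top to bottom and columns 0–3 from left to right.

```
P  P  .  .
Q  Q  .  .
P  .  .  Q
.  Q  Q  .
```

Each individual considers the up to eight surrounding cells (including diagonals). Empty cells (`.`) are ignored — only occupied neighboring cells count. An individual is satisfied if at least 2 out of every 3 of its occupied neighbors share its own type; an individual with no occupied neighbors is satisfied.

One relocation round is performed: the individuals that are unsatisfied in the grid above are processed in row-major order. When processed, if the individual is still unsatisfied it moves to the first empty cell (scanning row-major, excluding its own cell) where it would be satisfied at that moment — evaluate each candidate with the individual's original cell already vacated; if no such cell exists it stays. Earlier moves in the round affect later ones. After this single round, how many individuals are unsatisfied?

0

Initially unsatisfied (in order): (0,0), (0,1), (1,0), (1,1), (2,0), (3,1).
  (0,0) → (0,3).
  (0,1): no empty cell satisfies it; stays.
  (1,0) → (2,1).
  (1,1) → (2,2).
  (2,0) → (0,0).
  (3,1): now satisfied by earlier moves; stays.
Resulting grid:
P P . P
. . . .
. Q Q Q
. Q Q .
All satisfied now.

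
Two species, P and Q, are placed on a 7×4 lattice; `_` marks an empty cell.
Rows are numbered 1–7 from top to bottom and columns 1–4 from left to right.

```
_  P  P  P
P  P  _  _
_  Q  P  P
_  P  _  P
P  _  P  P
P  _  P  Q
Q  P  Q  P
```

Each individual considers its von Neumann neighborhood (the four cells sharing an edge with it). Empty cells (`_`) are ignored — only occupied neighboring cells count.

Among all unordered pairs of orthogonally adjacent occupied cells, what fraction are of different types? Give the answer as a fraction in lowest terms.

Scan each occupied cell's neighbors to the right and below so each pair is counted once.
From row 1: 0 unlike of 3 pairs (running 0/3).
From row 2: 1 unlike of 2 pairs (running 1/5).
From row 3: 2 unlike of 4 pairs (running 3/9).
From row 4: 0 unlike of 1 pairs (running 3/10).
From row 5: 1 unlike of 4 pairs (running 4/14).
From row 6: 4 unlike of 4 pairs (running 8/18).
From row 7: 3 unlike of 3 pairs (running 11/21).
Total adjacent occupied pairs: 21; unlike-type pairs: 11.
11/21 is already in lowest terms.

11/21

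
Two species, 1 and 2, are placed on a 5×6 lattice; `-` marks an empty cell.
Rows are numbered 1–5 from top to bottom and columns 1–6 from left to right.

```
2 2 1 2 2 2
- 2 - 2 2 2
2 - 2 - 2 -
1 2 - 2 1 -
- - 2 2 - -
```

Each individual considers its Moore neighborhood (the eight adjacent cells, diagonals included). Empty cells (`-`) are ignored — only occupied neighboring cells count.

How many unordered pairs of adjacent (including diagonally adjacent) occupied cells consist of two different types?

9

Scan each occupied cell's neighbors to the right and below (and the two forward diagonals) so each pair is counted once.
Row 1: 2(1,1)–2(1,2)= 2(1,1)–2(2,2)= 2(1,2)–1(1,3)≠ 2(1,2)–2(2,2)= 1(1,3)–2(1,4)≠ 1(1,3)–2(2,4)≠ 1(1,3)–2(2,2)≠ 2(1,4)–2(1,5)= 2(1,4)–2(2,4)= 2(1,4)–2(2,5)= 2(1,5)–2(1,6)= 2(1,5)–2(2,5)= 2(1,5)–2(2,6)= 2(1,5)–2(2,4)= 2(1,6)–2(2,6)= 2(1,6)–2(2,5)=  → 4/16 unlike.
Row 2: 2(2,2)–2(3,3)= 2(2,2)–2(3,1)= 2(2,4)–2(2,5)= 2(2,4)–2(3,5)= 2(2,4)–2(3,3)= 2(2,5)–2(2,6)= 2(2,5)–2(3,5)= 2(2,6)–2(3,5)=  → 0/8 unlike.
Row 3: 2(3,1)–1(4,1)≠ 2(3,1)–2(4,2)= 2(3,3)–2(4,4)= 2(3,3)–2(4,2)= 2(3,5)–1(4,5)≠ 2(3,5)–2(4,4)=  → 2/6 unlike.
Row 4: 1(4,1)–2(4,2)≠ 2(4,2)–2(5,3)= 2(4,4)–1(4,5)≠ 2(4,4)–2(5,4)= 2(4,4)–2(5,3)= 1(4,5)–2(5,4)≠  → 3/6 unlike.
Row 5: 2(5,3)–2(5,4)=  → 0/1 unlike.
Total adjacent occupied pairs: 37; unlike-type pairs: 9.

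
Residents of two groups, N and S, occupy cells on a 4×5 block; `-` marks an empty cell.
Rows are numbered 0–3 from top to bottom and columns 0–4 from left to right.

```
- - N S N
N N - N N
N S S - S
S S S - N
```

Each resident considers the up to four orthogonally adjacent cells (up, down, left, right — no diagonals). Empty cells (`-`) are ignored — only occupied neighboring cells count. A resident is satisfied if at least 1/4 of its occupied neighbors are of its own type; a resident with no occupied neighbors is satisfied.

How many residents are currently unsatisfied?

Row 0: (0,2)N 0/1 ✗ · (0,3)S 0/3 ✗ · (0,4)N 1/2 ✓
Row 1: (1,0)N 2/2 ✓ · (1,1)N 1/2 ✓ · (1,3)N 1/2 ✓ · (1,4)N 2/3 ✓
Row 2: (2,0)N 1/3 ✓ · (2,1)S 2/4 ✓ · (2,2)S 2/2 ✓ · (2,4)S 0/2 ✗
Row 3: (3,0)S 1/2 ✓ · (3,1)S 3/3 ✓ · (3,2)S 2/2 ✓ · (3,4)N 0/1 ✗
Unsatisfied: (0,2), (0,3), (2,4), (3,4) — 4 in total.

4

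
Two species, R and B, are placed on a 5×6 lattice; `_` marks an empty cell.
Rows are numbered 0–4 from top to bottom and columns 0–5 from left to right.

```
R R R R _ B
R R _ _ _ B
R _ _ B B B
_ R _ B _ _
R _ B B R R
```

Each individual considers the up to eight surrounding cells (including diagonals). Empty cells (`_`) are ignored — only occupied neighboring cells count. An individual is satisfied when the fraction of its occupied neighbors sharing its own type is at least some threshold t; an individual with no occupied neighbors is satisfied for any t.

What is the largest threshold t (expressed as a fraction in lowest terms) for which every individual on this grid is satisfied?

(0,0)R 3/3
(0,1)R 4/4
(0,2)R 3/3
(0,3)R 1/1
(0,5)B 1/1
(1,0)R 4/4
(1,1)R 5/5
(1,5)B 3/3
(2,0)R 3/3
(2,3)B 2/2
(2,4)B 4/4
(2,5)B 2/2
(3,1)R 2/3
(3,3)B 4/5
(4,0)R 1/1
(4,2)B 2/3
(4,3)B 2/3
(4,4)R 1/3
(4,5)R 1/1
The smallest same-type fraction is 1/3 at (4,4), which reduces to 1/3. Any threshold above that leaves this individual unsatisfied.

1/3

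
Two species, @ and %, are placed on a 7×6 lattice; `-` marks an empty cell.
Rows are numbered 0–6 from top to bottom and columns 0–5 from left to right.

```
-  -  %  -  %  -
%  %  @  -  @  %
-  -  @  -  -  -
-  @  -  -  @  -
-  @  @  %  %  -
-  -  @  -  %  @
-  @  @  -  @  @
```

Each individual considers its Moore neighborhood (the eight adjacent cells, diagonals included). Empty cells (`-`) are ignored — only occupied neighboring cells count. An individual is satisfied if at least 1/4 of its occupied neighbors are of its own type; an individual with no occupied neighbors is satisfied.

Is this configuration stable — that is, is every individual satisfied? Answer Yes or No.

No

Row 0: (0,2)% 1/2 ✓ · (0,4)% 1/2 ✓
Row 1: (1,0)% 1/1 ✓ · (1,1)% 2/4 ✓ · (1,2)@ 1/3 ✓ · (1,4)@ 0/2 ✗ · (1,5)% 1/2 ✓
Row 2: (2,2)@ 2/3 ✓
Row 3: (3,1)@ 3/3 ✓ · (3,4)@ 0/2 ✗
Row 4: (4,1)@ 3/3 ✓ · (4,2)@ 3/4 ✓ · (4,3)% 2/5 ✓ · (4,4)% 2/4 ✓
Row 5: (5,2)@ 4/5 ✓ · (5,4)% 2/5 ✓ · (5,5)@ 2/4 ✓
Row 6: (6,1)@ 2/2 ✓ · (6,2)@ 2/2 ✓ · (6,4)@ 2/3 ✓ · (6,5)@ 2/3 ✓
For instance (1,4) has only 0/2 same-type neighbors, below 1/4.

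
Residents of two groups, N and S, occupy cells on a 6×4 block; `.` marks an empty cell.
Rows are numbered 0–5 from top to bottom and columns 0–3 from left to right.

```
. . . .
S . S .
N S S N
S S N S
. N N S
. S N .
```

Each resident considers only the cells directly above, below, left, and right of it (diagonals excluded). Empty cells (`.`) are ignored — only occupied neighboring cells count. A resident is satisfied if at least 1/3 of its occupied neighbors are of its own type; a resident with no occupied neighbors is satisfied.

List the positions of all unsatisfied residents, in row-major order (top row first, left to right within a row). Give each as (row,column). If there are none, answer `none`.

Row 1: (1,0)S 0/1 not · (1,2)S 1/1 satisfied
Row 2: (2,0)N 0/3 not · (2,1)S 2/3 satisfied · (2,2)S 2/4 satisfied · (2,3)N 0/2 not
Row 3: (3,0)S 1/2 satisfied · (3,1)S 2/4 satisfied · (3,2)N 1/4 not · (3,3)S 1/3 satisfied
Row 4: (4,1)N 1/3 satisfied · (4,2)N 3/4 satisfied · (4,3)S 1/2 satisfied
Row 5: (5,1)S 0/2 not · (5,2)N 1/2 satisfied

(1,0), (2,0), (2,3), (3,2), (5,1)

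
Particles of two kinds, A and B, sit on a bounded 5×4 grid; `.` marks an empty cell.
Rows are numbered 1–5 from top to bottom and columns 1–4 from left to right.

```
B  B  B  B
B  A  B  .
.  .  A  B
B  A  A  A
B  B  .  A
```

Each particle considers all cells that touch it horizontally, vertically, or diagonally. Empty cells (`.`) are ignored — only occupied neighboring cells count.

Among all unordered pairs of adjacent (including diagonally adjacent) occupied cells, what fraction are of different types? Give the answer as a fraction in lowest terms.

13/33

Scan each occupied cell's neighbors to the right and below (and the two forward diagonals) so each pair is counted once.
Row 1: B(1,1)–B(1,2)= B(1,1)–B(2,1)= B(1,1)–A(2,2)≠ B(1,2)–B(1,3)= B(1,2)–A(2,2)≠ B(1,2)–B(2,3)= B(1,2)–B(2,1)= B(1,3)–B(1,4)= B(1,3)–B(2,3)= B(1,3)–A(2,2)≠ B(1,4)–B(2,3)=  → 3/11 unlike.
Row 2: B(2,1)–A(2,2)≠ A(2,2)–B(2,3)≠ A(2,2)–A(3,3)= B(2,3)–A(3,3)≠ B(2,3)–B(3,4)=  → 3/5 unlike.
Row 3: A(3,3)–B(3,4)≠ A(3,3)–A(4,3)= A(3,3)–A(4,4)= A(3,3)–A(4,2)= B(3,4)–A(4,4)≠ B(3,4)–A(4,3)≠  → 3/6 unlike.
Row 4: B(4,1)–A(4,2)≠ B(4,1)–B(5,1)= B(4,1)–B(5,2)= A(4,2)–A(4,3)= A(4,2)–B(5,2)≠ A(4,2)–B(5,1)≠ A(4,3)–A(4,4)= A(4,3)–A(5,4)= A(4,3)–B(5,2)≠ A(4,4)–A(5,4)=  → 4/10 unlike.
Row 5: B(5,1)–B(5,2)=  → 0/1 unlike.
Total adjacent occupied pairs: 33; unlike-type pairs: 13.
13/33 is already in lowest terms.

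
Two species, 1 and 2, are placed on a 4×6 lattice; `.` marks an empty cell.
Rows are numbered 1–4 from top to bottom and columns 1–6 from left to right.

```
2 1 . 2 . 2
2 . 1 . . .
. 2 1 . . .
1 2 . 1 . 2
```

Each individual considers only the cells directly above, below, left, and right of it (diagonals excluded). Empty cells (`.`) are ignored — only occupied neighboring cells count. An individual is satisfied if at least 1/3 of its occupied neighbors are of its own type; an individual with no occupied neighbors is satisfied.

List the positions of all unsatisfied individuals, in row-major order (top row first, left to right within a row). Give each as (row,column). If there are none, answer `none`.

(1,2), (4,1)

(1,1)2 1/2 ✓
(1,2)1 0/1 ✗
(1,4)2 0/0 ✓
(1,6)2 0/0 ✓
(2,1)2 1/1 ✓
(2,3)1 1/1 ✓
(3,2)2 1/2 ✓
(3,3)1 1/2 ✓
(4,1)1 0/1 ✗
(4,2)2 1/2 ✓
(4,4)1 0/0 ✓
(4,6)2 0/0 ✓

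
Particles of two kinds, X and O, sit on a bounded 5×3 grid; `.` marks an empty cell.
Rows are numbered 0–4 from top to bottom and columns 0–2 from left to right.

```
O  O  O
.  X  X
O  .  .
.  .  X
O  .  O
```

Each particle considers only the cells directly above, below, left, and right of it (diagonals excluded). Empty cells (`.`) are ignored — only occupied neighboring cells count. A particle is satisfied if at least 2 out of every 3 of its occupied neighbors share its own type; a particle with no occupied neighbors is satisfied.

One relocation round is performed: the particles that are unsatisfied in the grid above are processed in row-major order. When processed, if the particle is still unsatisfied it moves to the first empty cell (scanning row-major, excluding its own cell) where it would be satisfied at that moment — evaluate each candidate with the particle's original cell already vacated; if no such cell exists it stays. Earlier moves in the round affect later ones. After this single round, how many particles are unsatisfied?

Initially unsatisfied (in order): (0,2), (1,1), (1,2), (3,2), (4,2).
  (0,2) → (1,0).
  (1,1) → (2,2).
  (1,2): now satisfied by earlier moves; stays.
  (3,2) → (3,1).
  (4,2): now satisfied by earlier moves; stays.
Resulting grid:
O O .
O . X
O . X
. X .
O . O
All satisfied now.

0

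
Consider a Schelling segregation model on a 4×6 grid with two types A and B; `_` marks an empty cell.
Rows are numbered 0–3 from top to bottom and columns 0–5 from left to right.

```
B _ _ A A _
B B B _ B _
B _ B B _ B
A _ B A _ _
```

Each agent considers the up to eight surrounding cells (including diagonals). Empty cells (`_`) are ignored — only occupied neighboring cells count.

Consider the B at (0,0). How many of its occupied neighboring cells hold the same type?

Occupied neighbors of (0,0): (1,0)=B, (1,1)=B.
Same type (B): 2 of 2.

2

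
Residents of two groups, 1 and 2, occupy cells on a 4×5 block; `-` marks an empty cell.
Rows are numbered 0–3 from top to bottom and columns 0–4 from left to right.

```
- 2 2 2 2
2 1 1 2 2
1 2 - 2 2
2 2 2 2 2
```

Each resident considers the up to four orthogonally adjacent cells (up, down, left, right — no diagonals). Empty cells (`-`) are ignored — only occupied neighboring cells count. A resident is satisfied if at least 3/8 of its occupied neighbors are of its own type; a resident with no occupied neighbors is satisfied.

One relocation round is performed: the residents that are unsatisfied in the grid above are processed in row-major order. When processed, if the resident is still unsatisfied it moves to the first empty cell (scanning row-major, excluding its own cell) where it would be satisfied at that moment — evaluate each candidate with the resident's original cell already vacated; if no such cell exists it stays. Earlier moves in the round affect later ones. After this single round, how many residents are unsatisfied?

1

Initially unsatisfied (in order): (1,0), (1,1), (1,2), (2,0), (2,1).
  (1,0) → (0,0).
  (1,1) → (1,0).
  (1,2): no empty cell satisfies it; stays.
  (2,0) → (1,1).
  (2,1): now satisfied by earlier moves; stays.
Resulting grid:
2 2 2 2 2
1 1 1 2 2
- 2 - 2 2
2 2 2 2 2
Unsatisfied now: (1,2).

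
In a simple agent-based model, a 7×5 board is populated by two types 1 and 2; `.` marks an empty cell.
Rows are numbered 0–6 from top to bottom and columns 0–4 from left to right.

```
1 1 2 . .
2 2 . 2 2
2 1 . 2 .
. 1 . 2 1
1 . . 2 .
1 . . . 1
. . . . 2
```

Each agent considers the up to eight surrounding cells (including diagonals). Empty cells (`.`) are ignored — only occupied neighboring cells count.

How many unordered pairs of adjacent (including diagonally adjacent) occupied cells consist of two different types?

14

Scan each occupied cell's neighbors to the right and below (and the two forward diagonals) so each pair is counted once.
Row 0: 1(0,0)–1(0,1)= 1(0,0)–2(1,0)≠ 1(0,0)–2(1,1)≠ 1(0,1)–2(0,2)≠ 1(0,1)–2(1,1)≠ 1(0,1)–2(1,0)≠ 2(0,2)–2(1,3)= 2(0,2)–2(1,1)=  → 5/8 unlike.
Row 1: 2(1,0)–2(1,1)= 2(1,0)–2(2,0)= 2(1,0)–1(2,1)≠ 2(1,1)–1(2,1)≠ 2(1,1)–2(2,0)= 2(1,3)–2(1,4)= 2(1,3)–2(2,3)= 2(1,4)–2(2,3)=  → 2/8 unlike.
Row 2: 2(2,0)–1(2,1)≠ 2(2,0)–1(3,1)≠ 1(2,1)–1(3,1)= 2(2,3)–2(3,3)= 2(2,3)–1(3,4)≠  → 3/5 unlike.
Row 3: 1(3,1)–1(4,0)= 2(3,3)–1(3,4)≠ 2(3,3)–2(4,3)= 1(3,4)–2(4,3)≠  → 2/4 unlike.
Row 4: 1(4,0)–1(5,0)= 2(4,3)–1(5,4)≠  → 1/2 unlike.
Row 5: 1(5,4)–2(6,4)≠  → 1/1 unlike.
Total adjacent occupied pairs: 28; unlike-type pairs: 14.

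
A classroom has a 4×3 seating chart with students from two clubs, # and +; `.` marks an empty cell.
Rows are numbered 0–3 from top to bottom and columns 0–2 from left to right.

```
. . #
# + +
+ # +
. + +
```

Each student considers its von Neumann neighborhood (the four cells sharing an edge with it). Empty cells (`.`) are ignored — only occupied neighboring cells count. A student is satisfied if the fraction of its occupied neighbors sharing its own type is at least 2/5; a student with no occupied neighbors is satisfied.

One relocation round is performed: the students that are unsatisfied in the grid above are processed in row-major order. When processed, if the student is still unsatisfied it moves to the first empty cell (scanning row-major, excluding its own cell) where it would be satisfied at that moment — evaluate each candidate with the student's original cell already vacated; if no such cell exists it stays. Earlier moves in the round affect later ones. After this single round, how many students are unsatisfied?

Initially unsatisfied (in order): (0,2), (1,0), (1,1), (2,0), (2,1).
  (0,2) → (0,0).
  (1,0) → (0,1).
  (1,1) → (0,2).
  (2,0) → (3,0).
  (2,1) → (1,0).
Resulting grid:
# # +
# . +
. . +
+ + +
All satisfied now.

0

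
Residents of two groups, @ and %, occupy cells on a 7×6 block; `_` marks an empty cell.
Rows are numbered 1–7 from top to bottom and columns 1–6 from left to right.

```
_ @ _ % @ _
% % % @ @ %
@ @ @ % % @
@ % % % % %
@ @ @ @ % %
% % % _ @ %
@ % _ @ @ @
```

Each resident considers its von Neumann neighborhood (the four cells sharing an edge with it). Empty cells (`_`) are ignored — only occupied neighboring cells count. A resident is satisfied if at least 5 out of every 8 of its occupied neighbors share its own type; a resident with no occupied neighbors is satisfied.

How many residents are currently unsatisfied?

27

Row 1: (1,2)@ 0/1 unhappy · (1,4)% 0/2 unhappy · (1,5)@ 1/2 unhappy
Row 2: (2,1)% 1/2 unhappy · (2,2)% 2/4 unhappy · (2,3)% 1/3 unhappy · (2,4)@ 1/4 unhappy · (2,5)@ 2/4 unhappy · (2,6)% 0/2 unhappy
Row 3: (3,1)@ 2/3 ok · (3,2)@ 2/4 unhappy · (3,3)@ 1/4 unhappy · (3,4)% 2/4 unhappy · (3,5)% 2/4 unhappy · (3,6)@ 0/3 unhappy
Row 4: (4,1)@ 2/3 ok · (4,2)% 1/4 unhappy · (4,3)% 2/4 unhappy · (4,4)% 3/4 ok · (4,5)% 4/4 ok · (4,6)% 2/3 ok
Row 5: (5,1)@ 2/3 ok · (5,2)@ 2/4 unhappy · (5,3)@ 2/4 unhappy · (5,4)@ 1/3 unhappy · (5,5)% 2/4 unhappy · (5,6)% 3/3 ok
Row 6: (6,1)% 1/3 unhappy · (6,2)% 3/4 ok · (6,3)% 1/2 unhappy · (6,5)@ 1/3 unhappy · (6,6)% 1/3 unhappy
Row 7: (7,1)@ 0/2 unhappy · (7,2)% 1/2 unhappy · (7,4)@ 1/1 ok · (7,5)@ 3/3 ok · (7,6)@ 1/2 unhappy
Unsatisfied: (1,2), (1,4), (1,5), (2,1), (2,2), (2,3), (2,4), (2,5), (2,6), (3,2), (3,3), (3,4), (3,5), (3,6), (4,2), (4,3), (5,2), (5,3), (5,4), (5,5), (6,1), (6,3), (6,5), (6,6), (7,1), (7,2), (7,6) — 27 in total.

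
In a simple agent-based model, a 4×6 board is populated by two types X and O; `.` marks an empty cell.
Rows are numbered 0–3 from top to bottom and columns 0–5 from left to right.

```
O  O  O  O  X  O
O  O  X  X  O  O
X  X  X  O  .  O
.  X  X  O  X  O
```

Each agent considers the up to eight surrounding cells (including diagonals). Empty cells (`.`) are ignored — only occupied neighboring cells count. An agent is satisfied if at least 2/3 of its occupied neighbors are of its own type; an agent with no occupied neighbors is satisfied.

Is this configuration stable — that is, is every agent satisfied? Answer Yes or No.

No

Row 0: (0,0)O 3/3 ok · (0,1)O 4/5 ok · (0,2)O 3/5 unhappy · (0,3)O 2/5 unhappy · (0,4)X 1/5 unhappy · (0,5)O 2/3 ok
Row 1: (1,0)O 3/5 unhappy · (1,1)O 4/8 unhappy · (1,2)X 3/8 unhappy · (1,3)X 3/7 unhappy · (1,4)O 5/7 ok · (1,5)O 3/4 ok
Row 2: (2,0)X 2/4 unhappy · (2,1)X 5/7 ok · (2,2)X 5/8 unhappy · (2,3)O 2/7 unhappy · (2,5)O 3/4 ok
Row 3: (3,1)X 4/4 ok · (3,2)X 3/5 unhappy · (3,3)O 1/4 unhappy · (3,4)X 0/4 unhappy · (3,5)O 1/2 unhappy
For instance (0,2) has only 3/5 same-type neighbors, below 2/3.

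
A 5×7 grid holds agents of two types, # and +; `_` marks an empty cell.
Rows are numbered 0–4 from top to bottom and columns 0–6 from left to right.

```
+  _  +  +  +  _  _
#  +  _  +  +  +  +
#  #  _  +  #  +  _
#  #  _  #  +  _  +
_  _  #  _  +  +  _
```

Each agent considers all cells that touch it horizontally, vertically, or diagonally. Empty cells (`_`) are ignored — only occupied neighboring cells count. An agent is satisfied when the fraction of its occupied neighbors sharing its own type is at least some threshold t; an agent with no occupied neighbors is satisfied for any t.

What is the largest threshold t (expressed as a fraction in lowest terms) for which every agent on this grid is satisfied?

1/7

(0,0)+ 1/2
(0,2)+ 3/3
(0,3)+ 4/4
(0,4)+ 4/4
(1,0)# 2/4
(1,1)+ 2/5
(1,3)+ 5/6
(1,4)+ 6/7
(1,5)+ 4/5
(1,6)+ 2/2
(2,0)# 4/5
(2,1)# 4/5
(2,3)+ 3/5
(2,4)# 1/7
(2,5)+ 5/6
(3,0)# 3/3
(3,1)# 4/4
(3,3)# 2/5
(3,4)+ 4/6
(3,6)+ 2/2
(4,2)# 2/2
(4,4)+ 2/3
(4,5)+ 3/3
The smallest same-type fraction is 1/7 at (2,4), which reduces to 1/7. Any threshold above that leaves this agent unsatisfied.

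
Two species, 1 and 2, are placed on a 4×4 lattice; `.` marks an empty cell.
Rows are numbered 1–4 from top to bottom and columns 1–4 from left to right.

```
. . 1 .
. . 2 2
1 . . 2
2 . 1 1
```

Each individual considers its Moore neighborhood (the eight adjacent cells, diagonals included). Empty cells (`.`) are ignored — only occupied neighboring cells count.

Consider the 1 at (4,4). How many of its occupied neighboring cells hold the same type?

Occupied neighbors of (4,4): (3,4)=2, (4,3)=1.
Same type (1): 1 of 2.

1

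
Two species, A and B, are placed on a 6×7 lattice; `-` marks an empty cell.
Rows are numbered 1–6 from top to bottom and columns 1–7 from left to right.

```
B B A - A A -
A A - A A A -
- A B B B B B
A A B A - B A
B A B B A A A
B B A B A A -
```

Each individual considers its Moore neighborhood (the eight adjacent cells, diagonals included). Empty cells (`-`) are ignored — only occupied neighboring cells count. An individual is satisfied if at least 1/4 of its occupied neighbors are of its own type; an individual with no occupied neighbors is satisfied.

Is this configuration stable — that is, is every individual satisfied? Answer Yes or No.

Row 1: (1,1)B 1/3 satisfied · (1,2)B 1/4 satisfied · (1,3)A 2/3 satisfied · (1,5)A 4/4 satisfied · (1,6)A 3/3 satisfied
Row 2: (2,1)A 2/4 satisfied · (2,2)A 3/6 satisfied · (2,4)A 3/6 satisfied · (2,5)A 4/7 satisfied · (2,6)A 3/6 satisfied
Row 3: (3,2)A 4/6 satisfied · (3,3)B 2/7 satisfied · (3,4)B 3/6 satisfied · (3,5)B 3/7 satisfied · (3,6)B 3/6 satisfied · (3,7)B 2/4 satisfied
Row 4: (4,1)A 3/4 satisfied · (4,2)A 3/7 satisfied · (4,3)B 4/8 satisfied · (4,4)A 1/7 not · (4,6)B 3/7 satisfied · (4,7)A 2/5 satisfied
Row 5: (5,1)B 2/5 satisfied · (5,2)A 3/8 satisfied · (5,3)B 4/8 satisfied · (5,4)B 3/7 satisfied · (5,5)A 4/7 satisfied · (5,6)A 5/6 satisfied · (5,7)A 3/4 satisfied
Row 6: (6,1)B 2/3 satisfied · (6,2)B 3/5 satisfied · (6,3)A 1/5 not · (6,4)B 2/5 satisfied · (6,5)A 3/5 satisfied · (6,6)A 4/4 satisfied
For instance (4,4) has only 1/7 same-type neighbors, below 1/4.

No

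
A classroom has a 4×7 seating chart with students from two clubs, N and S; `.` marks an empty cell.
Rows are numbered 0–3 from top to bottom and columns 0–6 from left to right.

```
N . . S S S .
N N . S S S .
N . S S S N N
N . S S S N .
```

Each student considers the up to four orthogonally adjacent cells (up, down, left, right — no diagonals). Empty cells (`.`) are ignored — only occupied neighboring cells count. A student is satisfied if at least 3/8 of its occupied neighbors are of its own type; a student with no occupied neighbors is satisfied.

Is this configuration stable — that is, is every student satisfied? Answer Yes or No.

Yes

Row 0: (0,0)N 1/1 ok · (0,3)S 2/2 ok · (0,4)S 3/3 ok · (0,5)S 2/2 ok
Row 1: (1,0)N 3/3 ok · (1,1)N 1/1 ok · (1,3)S 3/3 ok · (1,4)S 4/4 ok · (1,5)S 2/3 ok
Row 2: (2,0)N 2/2 ok · (2,2)S 2/2 ok · (2,3)S 4/4 ok · (2,4)S 3/4 ok · (2,5)N 2/4 ok · (2,6)N 1/1 ok
Row 3: (3,0)N 1/1 ok · (3,2)S 2/2 ok · (3,3)S 3/3 ok · (3,4)S 2/3 ok · (3,5)N 1/2 ok
All meet the threshold, so the configuration is stable.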